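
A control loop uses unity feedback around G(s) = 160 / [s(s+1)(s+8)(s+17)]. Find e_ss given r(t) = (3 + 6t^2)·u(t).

infinity

System type = 1 (one pole at s=0). Taking each input component in turn:
  • 3: tracked with zero error.
  • 6t^2: a type-1 system cannot track it, e_ss → ∞.
The unbounded component dominates.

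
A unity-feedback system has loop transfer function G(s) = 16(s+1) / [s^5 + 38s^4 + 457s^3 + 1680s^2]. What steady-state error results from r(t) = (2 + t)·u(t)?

0

The denominator has no term below 1680s^2 — 2 poles at s=0, type 2. By superposition:
  • 2: tracked with zero error.
  • t: tracked with zero error.
Total e_ss = 0.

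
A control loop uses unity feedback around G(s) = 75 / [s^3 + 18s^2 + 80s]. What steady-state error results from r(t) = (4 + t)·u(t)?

Factoring s from the denominator leaves a polynomial with constant term 80, so the system is type 1. Treating each term separately:
  • 4: tracked with zero error.
  • t: e_ss = 1/K_v with K_v=0.9375 → 16/15.
Total e_ss = 16/15.

16/15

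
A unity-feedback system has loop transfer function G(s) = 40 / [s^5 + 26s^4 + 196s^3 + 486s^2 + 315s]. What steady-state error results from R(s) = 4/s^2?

31.5

The denominator has no term below 315s — 1 pole at s=0, type 1.
K_v = lim_{s→0} s·G(s) = 40 / 315 = 8/63.
e_ss = 4/K_v = 4/(8/63) = 31.5.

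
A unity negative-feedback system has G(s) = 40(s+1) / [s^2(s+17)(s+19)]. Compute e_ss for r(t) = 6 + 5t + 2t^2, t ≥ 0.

32.3

The open loop has two poles at the origin → type 2 system. Treating each term separately:
  • 6: tracked with zero error.
  • 5t: tracked with zero error.
  • 2t^2: e_ss = 4/K_a with K_a=40/323 → 32.3.
Total e_ss = 32.3.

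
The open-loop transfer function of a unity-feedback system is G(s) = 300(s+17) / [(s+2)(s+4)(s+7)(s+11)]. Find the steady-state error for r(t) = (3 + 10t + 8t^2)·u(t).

The open loop has no poles at the origin → type 0 system. By superposition:
  • 3: e_ss = 3/(1+K_p) with K_p=1275/154 → 462/1429.
  • 10t: a type-0 system cannot track it, e_ss → ∞.
  • 8t^2: a type-0 system cannot track it, e_ss → ∞.
The unbounded component dominates.

infinity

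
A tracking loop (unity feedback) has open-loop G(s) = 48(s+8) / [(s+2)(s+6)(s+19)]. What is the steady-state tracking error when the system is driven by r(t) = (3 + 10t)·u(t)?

infinity

System type = 0 (no poles at s=0). Taking each input component in turn:
  • 3: e_ss = 3/(1+K_p) with K_p=32/19 → 19/17.
  • 10t: a type-0 system cannot track it, e_ss → ∞.
The unbounded component dominates.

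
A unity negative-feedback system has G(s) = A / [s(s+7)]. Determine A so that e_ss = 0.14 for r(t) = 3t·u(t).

System type = 1 (one pole at s=0).
K_v = lim_{s→0} s·G(s) = A / (7) = (1/7)·A.
e_ss = 3/K_v = 0.14 ⇒ K_v = 150/7 ⇒ A = (150/7)/(1/7) = 150.

150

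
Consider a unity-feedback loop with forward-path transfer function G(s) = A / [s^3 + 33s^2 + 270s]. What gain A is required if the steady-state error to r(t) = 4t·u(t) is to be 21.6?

50

Lowest-order denominator term is 270s, so the open loop has 1 pole at the origin → type 1 system.
K_v = lim_{s→0} s·G(s) = A / 270 = (1/270)·A.
e_ss = 4/K_v = 21.6 ⇒ K_v = 5/27 ⇒ A = (5/27)/(1/270) = 50.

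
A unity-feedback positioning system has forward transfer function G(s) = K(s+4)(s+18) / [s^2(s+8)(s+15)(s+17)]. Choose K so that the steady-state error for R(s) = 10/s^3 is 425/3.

G(s) has two factors of s in the denominator, so the system is type 2.
K_a = lim_{s→0} s^2·G(s) = K·4·18 / (8·15·17) = (3/85)·K.
e_ss = 10/K_a = 425/3 ⇒ K_a = 6/85 ⇒ K = (6/85)/(3/85) = 2.

2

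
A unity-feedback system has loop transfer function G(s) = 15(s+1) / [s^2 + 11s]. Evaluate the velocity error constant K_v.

Factoring s from the denominator leaves a polynomial with constant term 11, so the system is type 1.
K_v = lim_{s→0} s·G(s) = 15·1 / 11 = 15/11.

15/11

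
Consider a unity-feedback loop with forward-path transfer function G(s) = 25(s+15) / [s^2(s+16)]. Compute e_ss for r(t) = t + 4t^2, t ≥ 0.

G(s) has two factors of s in the denominator, so the system is type 2. By superposition:
  • t: tracked with zero error.
  • 4t^2: e_ss = 8/K_a with K_a=23.4375 → 128/375.
Total e_ss = 128/375.

128/375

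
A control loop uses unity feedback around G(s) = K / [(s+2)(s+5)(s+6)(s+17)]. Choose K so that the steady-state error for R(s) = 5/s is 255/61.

G(s) has no factors of s in the denominator, so the system is type 0.
K_p = lim_{s→0} G(s) = K / (2·5·6·17) = (1/1020)·K.
e_ss = 5/(1 + K_p) = 255/61 ⇒ 1 + (1/1020)·K = 61/51 ⇒ K = 200.

200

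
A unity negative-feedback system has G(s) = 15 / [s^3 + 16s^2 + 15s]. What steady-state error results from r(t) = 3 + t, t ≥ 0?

1

The denominator has no term below 15s — 1 pole at s=0, type 1. Taking each input component in turn:
  • 3: tracked with zero error.
  • t: e_ss = 1/K_v with K_v=1 → 1.
Total e_ss = 1.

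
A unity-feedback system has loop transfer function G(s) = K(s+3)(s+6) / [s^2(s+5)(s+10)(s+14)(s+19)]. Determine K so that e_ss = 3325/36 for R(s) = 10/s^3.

80

System type = 2 (two poles at s=0).
K_a = lim_{s→0} s^2·G(s) = K·3·6 / (5·10·14·19) = (9/6650)·K.
e_ss = 10/K_a = 3325/36 ⇒ K_a = 72/665 ⇒ K = (72/665)/(9/6650) = 80.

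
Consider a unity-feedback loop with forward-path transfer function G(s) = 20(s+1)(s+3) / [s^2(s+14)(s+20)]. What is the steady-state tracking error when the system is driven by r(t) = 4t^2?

112/3

The open loop has two poles at the origin → type 2 system.
K_a = lim_{s→0} s^2·G(s) = 20·1·3 / (14·20) = 3/14.
r(t) = 4t^2 gives R(s) = 8/s^3.
e_ss = 8/K_a = 8/(3/14) = 112/3.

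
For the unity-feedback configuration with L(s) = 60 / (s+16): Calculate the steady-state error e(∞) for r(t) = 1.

No free integrators in L(s): this is a type 0 system.
K_p = lim_{s→0} L(s) = 60 / (16) = 3.75.
e_ss = 1/(1 + K_p) = 1/4.75 = 4/19.

4/19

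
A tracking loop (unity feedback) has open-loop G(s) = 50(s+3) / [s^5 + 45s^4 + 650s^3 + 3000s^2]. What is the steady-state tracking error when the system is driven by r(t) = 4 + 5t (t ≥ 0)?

Factoring s^2 from the denominator leaves a polynomial with constant term 3000, so the system is type 2. Taking each input component in turn:
  • 4: tracked with zero error.
  • 5t: tracked with zero error.
Total e_ss = 0.

0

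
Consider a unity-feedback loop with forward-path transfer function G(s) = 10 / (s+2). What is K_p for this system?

No free integrators in G(s): this is a type 0 system.
K_p = lim_{s→0} G(s) = 10 / (2) = 5.

5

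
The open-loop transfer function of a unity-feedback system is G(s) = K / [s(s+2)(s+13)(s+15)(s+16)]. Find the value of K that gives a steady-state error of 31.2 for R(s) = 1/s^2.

200

The open loop has one pole at the origin → type 1 system.
K_v = lim_{s→0} s·G(s) = K / (2·13·15·16) = (1/6240)·K.
e_ss = 1/K_v = 31.2 ⇒ K_v = 5/156 ⇒ K = (5/156)/(1/6240) = 200.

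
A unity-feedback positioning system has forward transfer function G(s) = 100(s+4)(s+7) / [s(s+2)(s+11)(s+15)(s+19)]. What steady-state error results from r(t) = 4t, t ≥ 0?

627/70

The open loop has one pole at the origin → type 1 system.
K_v = lim_{s→0} s·G(s) = 100·4·7 / (2·11·15·19) = 280/627.
e_ss = 4/K_v = 4/(280/627) = 627/70.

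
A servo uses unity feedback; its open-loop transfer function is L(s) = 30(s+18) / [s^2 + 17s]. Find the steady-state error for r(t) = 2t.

17/270

The denominator has no term below 17s — 1 pole at s=0, type 1.
K_v = lim_{s→0} s·L(s) = 30·18 / 17 = 540/17.
e_ss = 2/K_v = 2/(540/17) = 17/270.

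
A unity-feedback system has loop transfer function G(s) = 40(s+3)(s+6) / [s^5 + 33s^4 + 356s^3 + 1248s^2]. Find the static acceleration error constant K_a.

Lowest-order denominator term is 1248s^2, so the open loop has 2 poles at the origin → type 2 system.
K_a = lim_{s→0} s^2·G(s) = 40·3·6 / 1248 = 15/26.

15/26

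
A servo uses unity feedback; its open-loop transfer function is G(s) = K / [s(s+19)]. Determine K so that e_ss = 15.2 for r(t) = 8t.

The open loop has one pole at the origin → type 1 system.
K_v = lim_{s→0} s·G(s) = K / (19) = (1/19)·K.
e_ss = 8/K_v = 15.2 ⇒ K_v = 10/19 ⇒ K = (10/19)/(1/19) = 10.

10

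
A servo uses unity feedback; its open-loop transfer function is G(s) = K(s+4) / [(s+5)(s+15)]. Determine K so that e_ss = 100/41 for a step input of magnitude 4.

System type = 0 (no poles at s=0).
K_p = lim_{s→0} G(s) = K·4 / (5·15) = (4/75)·K.
e_ss = 4/(1 + K_p) = 100/41 ⇒ 1 + (4/75)·K = 1.64 ⇒ K = 12.

12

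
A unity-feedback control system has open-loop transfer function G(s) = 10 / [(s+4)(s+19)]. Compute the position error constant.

The open loop has no poles at the origin → type 0 system.
K_p = lim_{s→0} G(s) = 10 / (4·19) = 5/38.

5/38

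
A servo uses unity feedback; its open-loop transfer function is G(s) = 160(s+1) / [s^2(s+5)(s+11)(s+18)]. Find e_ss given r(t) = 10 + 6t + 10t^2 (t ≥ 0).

The open loop has two poles at the origin → type 2 system. By superposition:
  • 10: tracked with zero error.
  • 6t: tracked with zero error.
  • 10t^2: e_ss = 20/K_a with K_a=16/99 → 123.75.
Total e_ss = 123.75.

123.75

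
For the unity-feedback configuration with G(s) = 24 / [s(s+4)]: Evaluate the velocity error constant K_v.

The open loop has one pole at the origin → type 1 system.
K_v = lim_{s→0} s·G(s) = 24 / (4) = 6.

6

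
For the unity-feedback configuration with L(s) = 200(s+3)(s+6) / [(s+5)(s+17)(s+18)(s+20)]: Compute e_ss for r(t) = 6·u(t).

System type = 0 (no poles at s=0).
K_p = lim_{s→0} L(s) = 200·3·6 / (5·17·18·20) = 2/17.
e_ss = 6/(1 + K_p) = 6/(19/17) = 102/19.

102/19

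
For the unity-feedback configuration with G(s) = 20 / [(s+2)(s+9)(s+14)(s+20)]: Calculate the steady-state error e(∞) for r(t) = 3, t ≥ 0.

756/253

G(s) has no factors of s in the denominator, so the system is type 0.
K_p = lim_{s→0} G(s) = 20 / (2·9·14·20) = 1/252.
e_ss = 3/(1 + K_p) = 3/(253/252) = 756/253.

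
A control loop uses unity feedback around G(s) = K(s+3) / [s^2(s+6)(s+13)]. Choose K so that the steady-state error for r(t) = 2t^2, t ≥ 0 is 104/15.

15

G(s) has two factors of s in the denominator, so the system is type 2.
K_a = lim_{s→0} s^2·G(s) = K·3 / (6·13) = (1/26)·K.
e_ss = 4/K_a = 104/15 ⇒ K_a = 15/26 ⇒ K = (15/26)/(1/26) = 15.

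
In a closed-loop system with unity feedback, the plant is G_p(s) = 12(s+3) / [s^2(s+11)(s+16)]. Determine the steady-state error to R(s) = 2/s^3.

88/9

Two free integrators in G_p(s): this is a type 2 system.
K_a = lim_{s→0} s^2·G_p(s) = 12·3 / (11·16) = 9/44.
r(t) = t^2 gives R(s) = 2/s^3.
e_ss = 2/K_a = 2/(9/44) = 88/9.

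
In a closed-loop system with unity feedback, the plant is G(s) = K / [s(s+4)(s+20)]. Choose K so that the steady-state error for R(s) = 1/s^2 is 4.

G(s) has one factor of s in the denominator, so the system is type 1.
K_v = lim_{s→0} s·G(s) = K / (4·20) = 0.0125·K.
e_ss = 1/K_v = 4 ⇒ K_v = 0.25 ⇒ K = 0.25/0.0125 = 20.

20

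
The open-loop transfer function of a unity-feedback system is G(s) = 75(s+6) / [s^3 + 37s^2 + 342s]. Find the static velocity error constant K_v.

Factoring s from the denominator leaves a polynomial with constant term 342, so the system is type 1.
K_v = lim_{s→0} s·G(s) = 75·6 / 342 = 25/19.

25/19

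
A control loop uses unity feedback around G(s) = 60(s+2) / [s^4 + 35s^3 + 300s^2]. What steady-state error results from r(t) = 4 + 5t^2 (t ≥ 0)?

25

Factoring s^2 from the denominator leaves a polynomial with constant term 300, so the system is type 2. Treating each term separately:
  • 4: tracked with zero error.
  • 5t^2: e_ss = 10/K_a with K_a=0.4 → 25.
Total e_ss = 25.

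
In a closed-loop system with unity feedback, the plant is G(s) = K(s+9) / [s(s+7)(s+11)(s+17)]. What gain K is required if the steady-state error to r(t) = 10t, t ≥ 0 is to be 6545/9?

2

System type = 1 (one pole at s=0).
K_v = lim_{s→0} s·G(s) = K·9 / (7·11·17) = (9/1309)·K.
e_ss = 10/K_v = 6545/9 ⇒ K_v = 18/1309 ⇒ K = (18/1309)/(9/1309) = 2.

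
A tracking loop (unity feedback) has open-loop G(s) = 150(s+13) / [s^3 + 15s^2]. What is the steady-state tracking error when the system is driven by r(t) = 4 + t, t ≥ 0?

The denominator has no term below 15s^2 — 2 poles at s=0, type 2. Taking each input component in turn:
  • 4: tracked with zero error.
  • t: tracked with zero error.
Total e_ss = 0.

0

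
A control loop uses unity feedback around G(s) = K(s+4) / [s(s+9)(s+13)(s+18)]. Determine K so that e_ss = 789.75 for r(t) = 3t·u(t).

2

System type = 1 (one pole at s=0).
K_v = lim_{s→0} s·G(s) = K·4 / (9·13·18) = (2/1053)·K.
e_ss = 3/K_v = 789.75 ⇒ K_v = 4/1053 ⇒ K = (4/1053)/(2/1053) = 2.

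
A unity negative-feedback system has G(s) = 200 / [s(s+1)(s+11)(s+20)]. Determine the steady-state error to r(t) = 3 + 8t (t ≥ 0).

G(s) has one factor of s in the denominator, so the system is type 1. By superposition:
  • 3: tracked with zero error.
  • 8t: e_ss = 8/K_v with K_v=10/11 → 8.8.
Total e_ss = 8.8.

8.8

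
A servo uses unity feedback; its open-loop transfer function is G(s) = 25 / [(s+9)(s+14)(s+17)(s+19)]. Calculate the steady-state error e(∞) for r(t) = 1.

G(s) has no factors of s in the denominator, so the system is type 0.
K_p = lim_{s→0} G(s) = 25 / (9·14·17·19) = 25/40698.
e_ss = 1/(1 + K_p) = 1/(40723/40698) = 40698/40723.

40698/40723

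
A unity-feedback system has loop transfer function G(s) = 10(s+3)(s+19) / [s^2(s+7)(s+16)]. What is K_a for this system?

Two free integrators in G(s): this is a type 2 system.
K_a = lim_{s→0} s^2·G(s) = 10·3·19 / (7·16) = 285/56.

285/56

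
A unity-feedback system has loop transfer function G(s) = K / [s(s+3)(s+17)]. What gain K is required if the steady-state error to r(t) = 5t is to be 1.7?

150

G(s) has one factor of s in the denominator, so the system is type 1.
K_v = lim_{s→0} s·G(s) = K / (3·17) = (1/51)·K.
e_ss = 5/K_v = 1.7 ⇒ K_v = 50/17 ⇒ K = (50/17)/(1/51) = 150.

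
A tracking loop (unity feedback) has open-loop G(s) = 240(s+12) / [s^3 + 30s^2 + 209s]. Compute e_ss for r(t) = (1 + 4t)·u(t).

Lowest-order denominator term is 209s, so the open loop has 1 pole at the origin → type 1 system. Treating each term separately:
  • 1: tracked with zero error.
  • 4t: e_ss = 4/K_v with K_v=2880/209 → 209/720.
Total e_ss = 209/720.

209/720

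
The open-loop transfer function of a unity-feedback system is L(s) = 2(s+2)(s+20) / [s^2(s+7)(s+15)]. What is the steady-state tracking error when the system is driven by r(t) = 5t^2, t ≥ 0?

13.125

System type = 2 (two poles at s=0).
K_a = lim_{s→0} s^2·L(s) = 2·2·20 / (7·15) = 16/21.
r(t) = 5t^2 gives R(s) = 10/s^3.
e_ss = 10/K_a = 10/(16/21) = 13.125.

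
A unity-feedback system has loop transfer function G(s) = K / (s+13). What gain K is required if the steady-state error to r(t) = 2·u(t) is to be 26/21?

No free integrators in G(s): this is a type 0 system.
K_p = lim_{s→0} G(s) = K / (13) = (1/13)·K.
e_ss = 2/(1 + K_p) = 26/21 ⇒ 1 + (1/13)·K = 21/13 ⇒ K = 8.

8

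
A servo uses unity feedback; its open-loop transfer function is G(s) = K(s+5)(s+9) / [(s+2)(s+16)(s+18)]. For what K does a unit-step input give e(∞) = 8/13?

8

No free integrators in G(s): this is a type 0 system.
K_p = lim_{s→0} G(s) = K·5·9 / (2·16·18) = (5/64)·K.
e_ss = 1/(1 + K_p) = 8/13 ⇒ 1 + (5/64)·K = 1.625 ⇒ K = 8.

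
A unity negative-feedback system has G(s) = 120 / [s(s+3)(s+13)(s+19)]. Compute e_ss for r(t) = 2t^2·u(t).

infinity

G(s) has one factor of s in the denominator, so the system is type 1.
For a type-1 system K_a = 0, so e_ss to a parabolic input is unbounded.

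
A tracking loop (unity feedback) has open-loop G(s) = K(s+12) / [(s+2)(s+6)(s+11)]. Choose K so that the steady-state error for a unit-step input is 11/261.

250

System type = 0 (no poles at s=0).
K_p = lim_{s→0} G(s) = K·12 / (2·6·11) = (1/11)·K.
e_ss = 1/(1 + K_p) = 11/261 ⇒ 1 + (1/11)·K = 261/11 ⇒ K = 250.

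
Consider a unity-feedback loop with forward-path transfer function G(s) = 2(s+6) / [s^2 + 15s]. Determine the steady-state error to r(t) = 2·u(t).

Lowest-order denominator term is 15s, so the open loop has 1 pole at the origin → type 1 system.
A type-1 system has K_p = ∞, so it tracks a step input with zero steady-state error.

0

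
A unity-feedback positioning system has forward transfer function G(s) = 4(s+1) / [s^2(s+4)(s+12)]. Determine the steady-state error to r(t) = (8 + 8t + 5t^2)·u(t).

G(s) has two factors of s in the denominator, so the system is type 2. By superposition:
  • 8: tracked with zero error.
  • 8t: tracked with zero error.
  • 5t^2: e_ss = 10/K_a with K_a=1/12 → 120.
Total e_ss = 120.

120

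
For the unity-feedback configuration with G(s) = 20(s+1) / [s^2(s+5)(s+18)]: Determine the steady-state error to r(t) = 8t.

0

Two free integrators in G(s): this is a type 2 system.
K_v = ∞ for a type-2 system; e_ss to a ramp is zero.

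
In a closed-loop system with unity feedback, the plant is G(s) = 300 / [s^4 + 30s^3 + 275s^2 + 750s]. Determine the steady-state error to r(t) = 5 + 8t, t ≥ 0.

Lowest-order denominator term is 750s, so the open loop has 1 pole at the origin → type 1 system. Taking each input component in turn:
  • 5: tracked with zero error.
  • 8t: e_ss = 8/K_v with K_v=0.4 → 20.
Total e_ss = 20.

20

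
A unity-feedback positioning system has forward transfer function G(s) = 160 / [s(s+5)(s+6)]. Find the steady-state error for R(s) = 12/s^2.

2.25

One free integrator in G(s): this is a type 1 system.
K_v = lim_{s→0} s·G(s) = 160 / (5·6) = 16/3.
e_ss = 12/K_v = 12/(16/3) = 2.25.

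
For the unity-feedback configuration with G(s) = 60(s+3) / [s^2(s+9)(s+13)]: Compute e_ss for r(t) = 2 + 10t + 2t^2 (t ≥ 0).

2.6

System type = 2 (two poles at s=0). Treating each term separately:
  • 2: tracked with zero error.
  • 10t: tracked with zero error.
  • 2t^2: e_ss = 4/K_a with K_a=20/13 → 2.6.
Total e_ss = 2.6.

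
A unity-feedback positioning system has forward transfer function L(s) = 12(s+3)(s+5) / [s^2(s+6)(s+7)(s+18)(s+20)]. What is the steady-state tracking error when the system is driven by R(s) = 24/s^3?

2016

The open loop has two poles at the origin → type 2 system.
K_a = lim_{s→0} s^2·L(s) = 12·3·5 / (6·7·18·20) = 1/84.
r(t) = 12t^2 gives R(s) = 24/s^3.
e_ss = 24/K_a = 24/(1/84) = 2016.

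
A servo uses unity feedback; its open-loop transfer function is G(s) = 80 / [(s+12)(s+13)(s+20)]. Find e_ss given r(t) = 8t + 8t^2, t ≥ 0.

No free integrators in G(s): this is a type 0 system. By superposition:
  • 8t: a type-0 system cannot track it, e_ss → ∞.
  • 8t^2: a type-0 system cannot track it, e_ss → ∞.
The unbounded component dominates.

infinity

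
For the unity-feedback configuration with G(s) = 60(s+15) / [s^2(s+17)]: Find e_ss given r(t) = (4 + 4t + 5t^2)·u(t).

17/90

Two free integrators in G(s): this is a type 2 system. Treating each term separately:
  • 4: tracked with zero error.
  • 4t: tracked with zero error.
  • 5t^2: e_ss = 10/K_a with K_a=900/17 → 17/90.
Total e_ss = 17/90.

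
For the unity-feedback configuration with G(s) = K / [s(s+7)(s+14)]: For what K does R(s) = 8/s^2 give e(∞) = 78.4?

10

System type = 1 (one pole at s=0).
K_v = lim_{s→0} s·G(s) = K / (7·14) = (1/98)·K.
e_ss = 8/K_v = 78.4 ⇒ K_v = 5/49 ⇒ K = (5/49)/(1/98) = 10.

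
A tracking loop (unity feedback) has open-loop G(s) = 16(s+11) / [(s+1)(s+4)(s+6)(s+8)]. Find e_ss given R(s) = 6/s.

72/23

System type = 0 (no poles at s=0).
K_p = lim_{s→0} G(s) = 16·11 / (1·4·6·8) = 11/12.
e_ss = 6/(1 + K_p) = 6/(23/12) = 72/23.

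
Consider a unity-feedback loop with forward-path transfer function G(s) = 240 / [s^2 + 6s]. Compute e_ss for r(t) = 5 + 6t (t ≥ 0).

The denominator has no term below 6s — 1 pole at s=0, type 1. By superposition:
  • 5: tracked with zero error.
  • 6t: e_ss = 6/K_v with K_v=40 → 0.15.
Total e_ss = 0.15.

0.15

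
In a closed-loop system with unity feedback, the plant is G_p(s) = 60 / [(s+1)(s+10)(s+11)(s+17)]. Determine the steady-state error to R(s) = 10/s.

The open loop has no poles at the origin → type 0 system.
K_p = lim_{s→0} G_p(s) = 60 / (1·10·11·17) = 6/187.
e_ss = 10/(1 + K_p) = 10/(193/187) = 1870/193.

1870/193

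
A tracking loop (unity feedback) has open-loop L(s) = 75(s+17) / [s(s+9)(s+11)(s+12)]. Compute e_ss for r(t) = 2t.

System type = 1 (one pole at s=0).
K_v = lim_{s→0} s·L(s) = 75·17 / (9·11·12) = 425/396.
e_ss = 2/K_v = 2/(425/396) = 792/425.

792/425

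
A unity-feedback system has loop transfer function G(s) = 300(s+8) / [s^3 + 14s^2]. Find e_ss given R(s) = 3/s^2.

Factoring s^2 from the denominator leaves a polynomial with constant term 14, so the system is type 2.
K_v = ∞ for a type-2 system; e_ss to a ramp is zero.

0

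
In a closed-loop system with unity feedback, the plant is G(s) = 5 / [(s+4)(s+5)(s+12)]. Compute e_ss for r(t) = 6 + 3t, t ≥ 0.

infinity

The open loop has no poles at the origin → type 0 system. Treating each term separately:
  • 6: e_ss = 6/(1+K_p) with K_p=1/48 → 288/49.
  • 3t: a type-0 system cannot track it, e_ss → ∞.
The unbounded component dominates.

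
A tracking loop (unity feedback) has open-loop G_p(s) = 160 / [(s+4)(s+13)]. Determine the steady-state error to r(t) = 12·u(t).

156/53

G_p(s) has no factors of s in the denominator, so the system is type 0.
K_p = lim_{s→0} G_p(s) = 160 / (4·13) = 40/13.
e_ss = 12/(1 + K_p) = 12/(53/13) = 156/53.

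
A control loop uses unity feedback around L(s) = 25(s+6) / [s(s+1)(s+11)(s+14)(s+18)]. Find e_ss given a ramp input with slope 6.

The open loop has one pole at the origin → type 1 system.
K_v = lim_{s→0} s·L(s) = 25·6 / (1·11·14·18) = 25/462.
e_ss = 6/K_v = 6/(25/462) = 110.88.

110.88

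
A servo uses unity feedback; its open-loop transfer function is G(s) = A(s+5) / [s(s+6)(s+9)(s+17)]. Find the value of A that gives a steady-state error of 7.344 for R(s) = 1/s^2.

25

The open loop has one pole at the origin → type 1 system.
K_v = lim_{s→0} s·G(s) = A·5 / (6·9·17) = (5/918)·A.
e_ss = 1/K_v = 7.344 ⇒ K_v = 125/918 ⇒ A = (125/918)/(5/918) = 25.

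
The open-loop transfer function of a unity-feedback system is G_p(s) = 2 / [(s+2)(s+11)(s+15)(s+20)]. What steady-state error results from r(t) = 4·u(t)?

No free integrators in G_p(s): this is a type 0 system.
K_p = lim_{s→0} G_p(s) = 2 / (2·11·15·20) = 1/3300.
e_ss = 4/(1 + K_p) = 4/(3301/3300) = 13200/3301.

13200/3301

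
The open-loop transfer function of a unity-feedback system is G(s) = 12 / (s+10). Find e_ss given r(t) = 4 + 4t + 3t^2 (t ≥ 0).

infinity

System type = 0 (no poles at s=0). By superposition:
  • 4: e_ss = 4/(1+K_p) with K_p=1.2 → 20/11.
  • 4t: a type-0 system cannot track it, e_ss → ∞.
  • 3t^2: a type-0 system cannot track it, e_ss → ∞.
The unbounded component dominates.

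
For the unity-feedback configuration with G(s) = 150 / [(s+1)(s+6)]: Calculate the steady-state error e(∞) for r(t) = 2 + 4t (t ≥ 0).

infinity

The open loop has no poles at the origin → type 0 system. Treating each term separately:
  • 2: e_ss = 2/(1+K_p) with K_p=25 → 1/13.
  • 4t: a type-0 system cannot track it, e_ss → ∞.
The unbounded component dominates.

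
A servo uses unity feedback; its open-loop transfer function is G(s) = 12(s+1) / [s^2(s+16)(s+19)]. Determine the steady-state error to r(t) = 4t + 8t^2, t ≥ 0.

System type = 2 (two poles at s=0). By superposition:
  • 4t: tracked with zero error.
  • 8t^2: e_ss = 16/K_a with K_a=3/76 → 1216/3.
Total e_ss = 1216/3.

1216/3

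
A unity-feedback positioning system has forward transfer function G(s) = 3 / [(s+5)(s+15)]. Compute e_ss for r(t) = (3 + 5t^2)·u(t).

G(s) has no factors of s in the denominator, so the system is type 0. By superposition:
  • 3: e_ss = 3/(1+K_p) with K_p=0.04 → 75/26.
  • 5t^2: a type-0 system cannot track it, e_ss → ∞.
The unbounded component dominates.

infinity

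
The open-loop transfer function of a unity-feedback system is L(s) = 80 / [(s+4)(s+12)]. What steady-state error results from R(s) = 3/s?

No free integrators in L(s): this is a type 0 system.
K_p = lim_{s→0} L(s) = 80 / (4·12) = 5/3.
e_ss = 3/(1 + K_p) = 3/(8/3) = 1.125.

1.125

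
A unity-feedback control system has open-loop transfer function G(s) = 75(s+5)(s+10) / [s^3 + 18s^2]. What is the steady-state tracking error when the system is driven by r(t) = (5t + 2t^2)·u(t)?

Lowest-order denominator term is 18s^2, so the open loop has 2 poles at the origin → type 2 system. Taking each input component in turn:
  • 5t: tracked with zero error.
  • 2t^2: e_ss = 4/K_a with K_a=625/3 → 0.0192.
Total e_ss = 0.0192.

0.0192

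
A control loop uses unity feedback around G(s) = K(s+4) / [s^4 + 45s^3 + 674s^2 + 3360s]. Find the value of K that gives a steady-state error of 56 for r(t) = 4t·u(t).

60

The denominator has no term below 3360s — 1 pole at s=0, type 1.
K_v = lim_{s→0} s·G(s) = K·4 / 3360 = (1/840)·K.
e_ss = 4/K_v = 56 ⇒ K_v = 1/14 ⇒ K = (1/14)/(1/840) = 60.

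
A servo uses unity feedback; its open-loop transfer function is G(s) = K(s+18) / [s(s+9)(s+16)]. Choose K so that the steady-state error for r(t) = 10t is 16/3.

15

System type = 1 (one pole at s=0).
K_v = lim_{s→0} s·G(s) = K·18 / (9·16) = 0.125·K.
e_ss = 10/K_v = 16/3 ⇒ K_v = 1.875 ⇒ K = 1.875/0.125 = 15.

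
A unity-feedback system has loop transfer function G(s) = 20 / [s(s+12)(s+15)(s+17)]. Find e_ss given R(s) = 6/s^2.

One free integrator in G(s): this is a type 1 system.
K_v = lim_{s→0} s·G(s) = 20 / (12·15·17) = 1/153.
e_ss = 6/K_v = 6/(1/153) = 918.

918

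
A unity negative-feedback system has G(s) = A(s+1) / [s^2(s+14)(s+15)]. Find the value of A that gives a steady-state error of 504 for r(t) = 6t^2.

5

Two free integrators in G(s): this is a type 2 system.
K_a = lim_{s→0} s^2·G(s) = A·1 / (14·15) = (1/210)·A.
e_ss = 12/K_a = 504 ⇒ K_a = 1/42 ⇒ A = (1/42)/(1/210) = 5.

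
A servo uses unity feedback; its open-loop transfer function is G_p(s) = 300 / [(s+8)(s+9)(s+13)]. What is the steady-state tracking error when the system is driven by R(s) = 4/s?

312/103

System type = 0 (no poles at s=0).
K_p = lim_{s→0} G_p(s) = 300 / (8·9·13) = 25/78.
e_ss = 4/(1 + K_p) = 4/(103/78) = 312/103.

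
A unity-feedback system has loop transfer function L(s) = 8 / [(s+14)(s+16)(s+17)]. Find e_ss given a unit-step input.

L(s) has no factors of s in the denominator, so the system is type 0.
K_p = lim_{s→0} L(s) = 8 / (14·16·17) = 1/476.
e_ss = 1/(1 + K_p) = 1/(477/476) = 476/477.

476/477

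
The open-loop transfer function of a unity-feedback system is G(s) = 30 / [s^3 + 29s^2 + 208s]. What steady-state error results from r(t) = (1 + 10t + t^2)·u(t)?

Factoring s from the denominator leaves a polynomial with constant term 208, so the system is type 1. By superposition:
  • 1: tracked with zero error.
  • 10t: e_ss = 10/K_v with K_v=15/104 → 208/3.
  • t^2: a type-1 system cannot track it, e_ss → ∞.
The unbounded component dominates.

infinity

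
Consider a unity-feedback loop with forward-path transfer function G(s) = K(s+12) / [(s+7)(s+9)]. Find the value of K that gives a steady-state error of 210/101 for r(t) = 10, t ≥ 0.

20

System type = 0 (no poles at s=0).
K_p = lim_{s→0} G(s) = K·12 / (7·9) = (4/21)·K.
e_ss = 10/(1 + K_p) = 210/101 ⇒ 1 + (4/21)·K = 101/21 ⇒ K = 20.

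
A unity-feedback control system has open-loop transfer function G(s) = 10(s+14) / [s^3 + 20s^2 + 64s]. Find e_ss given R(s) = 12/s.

Factoring s from the denominator leaves a polynomial with constant term 64, so the system is type 1.
A type-1 system has K_p = ∞, so it tracks a step input with zero steady-state error.

0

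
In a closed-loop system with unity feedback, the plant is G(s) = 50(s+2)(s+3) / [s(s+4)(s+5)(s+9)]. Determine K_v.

5/3

G(s) has one factor of s in the denominator, so the system is type 1.
K_v = lim_{s→0} s·G(s) = 50·2·3 / (4·5·9) = 5/3.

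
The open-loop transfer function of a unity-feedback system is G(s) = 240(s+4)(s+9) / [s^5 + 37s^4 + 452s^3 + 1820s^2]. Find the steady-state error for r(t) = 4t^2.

91/54

Factoring s^2 from the denominator leaves a polynomial with constant term 1820, so the system is type 2.
K_a = lim_{s→0} s^2·G(s) = 240·4·9 / 1820 = 432/91.
r(t) = 4t^2 gives R(s) = 8/s^3.
e_ss = 8/K_a = 8/(432/91) = 91/54.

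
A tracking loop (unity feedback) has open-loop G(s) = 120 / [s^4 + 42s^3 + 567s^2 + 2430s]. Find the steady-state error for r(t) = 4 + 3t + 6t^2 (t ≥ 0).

infinity

Lowest-order denominator term is 2430s, so the open loop has 1 pole at the origin → type 1 system. By superposition:
  • 4: tracked with zero error.
  • 3t: e_ss = 3/K_v with K_v=4/81 → 60.75.
  • 6t^2: a type-1 system cannot track it, e_ss → ∞.
The unbounded component dominates.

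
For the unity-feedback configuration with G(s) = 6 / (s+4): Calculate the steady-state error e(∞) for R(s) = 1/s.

No free integrators in G(s): this is a type 0 system.
K_p = lim_{s→0} G(s) = 6 / (4) = 1.5.
e_ss = 1/(1 + K_p) = 1/2.5 = 0.4.

0.4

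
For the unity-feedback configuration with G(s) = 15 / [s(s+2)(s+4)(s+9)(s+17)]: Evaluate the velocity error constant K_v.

5/408

System type = 1 (one pole at s=0).
K_v = lim_{s→0} s·G(s) = 15 / (2·4·9·17) = 5/408.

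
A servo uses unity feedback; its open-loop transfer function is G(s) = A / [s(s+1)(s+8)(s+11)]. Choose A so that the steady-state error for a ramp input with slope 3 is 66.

4

System type = 1 (one pole at s=0).
K_v = lim_{s→0} s·G(s) = A / (1·8·11) = (1/88)·A.
e_ss = 3/K_v = 66 ⇒ K_v = 1/22 ⇒ A = (1/22)/(1/88) = 4.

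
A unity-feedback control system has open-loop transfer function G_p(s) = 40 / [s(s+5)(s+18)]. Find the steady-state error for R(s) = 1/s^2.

2.25

System type = 1 (one pole at s=0).
K_v = lim_{s→0} s·G_p(s) = 40 / (5·18) = 4/9.
e_ss = 1/K_v = 1/(4/9) = 2.25.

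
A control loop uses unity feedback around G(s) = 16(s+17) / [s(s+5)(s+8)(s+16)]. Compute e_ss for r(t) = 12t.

480/17

One free integrator in G(s): this is a type 1 system.
K_v = lim_{s→0} s·G(s) = 16·17 / (5·8·16) = 0.425.
e_ss = 12/K_v = 12/0.425 = 480/17.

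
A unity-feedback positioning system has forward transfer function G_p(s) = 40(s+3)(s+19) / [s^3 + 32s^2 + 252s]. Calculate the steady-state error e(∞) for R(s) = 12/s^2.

126/95

Lowest-order denominator term is 252s, so the open loop has 1 pole at the origin → type 1 system.
K_v = lim_{s→0} s·G_p(s) = 40·3·19 / 252 = 190/21.
e_ss = 12/K_v = 12/(190/21) = 126/95.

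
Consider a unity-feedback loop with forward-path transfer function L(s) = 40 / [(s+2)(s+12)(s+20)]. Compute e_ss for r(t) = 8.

System type = 0 (no poles at s=0).
K_p = lim_{s→0} L(s) = 40 / (2·12·20) = 1/12.
e_ss = 8/(1 + K_p) = 8/(13/12) = 96/13.

96/13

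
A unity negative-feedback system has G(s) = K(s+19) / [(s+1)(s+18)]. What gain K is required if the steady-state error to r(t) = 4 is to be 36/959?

100

System type = 0 (no poles at s=0).
K_p = lim_{s→0} G(s) = K·19 / (1·18) = (19/18)·K.
e_ss = 4/(1 + K_p) = 36/959 ⇒ 1 + (19/18)·K = 959/9 ⇒ K = 100.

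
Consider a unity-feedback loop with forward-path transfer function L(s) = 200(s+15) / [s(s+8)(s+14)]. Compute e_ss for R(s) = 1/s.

0

L(s) has one factor of s in the denominator, so the system is type 1.
K_p = ∞ for a type-1 system; e_ss to a step is zero.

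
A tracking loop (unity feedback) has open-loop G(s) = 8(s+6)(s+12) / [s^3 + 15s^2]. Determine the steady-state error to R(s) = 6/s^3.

Factoring s^2 from the denominator leaves a polynomial with constant term 15, so the system is type 2.
K_a = lim_{s→0} s^2·G(s) = 8·6·12 / 15 = 38.4.
r(t) = 3t^2 gives R(s) = 6/s^3.
e_ss = 6/K_a = 6/38.4 = 5/32.

5/32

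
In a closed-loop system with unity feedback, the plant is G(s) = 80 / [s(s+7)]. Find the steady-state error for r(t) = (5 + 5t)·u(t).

System type = 1 (one pole at s=0). Treating each term separately:
  • 5: tracked with zero error.
  • 5t: e_ss = 5/K_v with K_v=80/7 → 0.4375.
Total e_ss = 0.4375.

0.4375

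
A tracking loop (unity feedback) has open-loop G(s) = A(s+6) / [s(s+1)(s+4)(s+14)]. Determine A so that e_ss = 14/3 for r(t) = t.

2

System type = 1 (one pole at s=0).
K_v = lim_{s→0} s·G(s) = A·6 / (1·4·14) = (3/28)·A.
e_ss = 1/K_v = 14/3 ⇒ K_v = 3/14 ⇒ A = (3/14)/(3/28) = 2.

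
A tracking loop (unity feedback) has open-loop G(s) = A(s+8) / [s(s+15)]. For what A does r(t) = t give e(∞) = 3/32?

One free integrator in G(s): this is a type 1 system.
K_v = lim_{s→0} s·G(s) = A·8 / (15) = (8/15)·A.
e_ss = 1/K_v = 3/32 ⇒ K_v = 32/3 ⇒ A = (32/3)/(8/15) = 20.

20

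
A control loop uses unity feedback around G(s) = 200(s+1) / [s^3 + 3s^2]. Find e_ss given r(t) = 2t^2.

Factoring s^2 from the denominator leaves a polynomial with constant term 3, so the system is type 2.
K_a = lim_{s→0} s^2·G(s) = 200·1 / 3 = 200/3.
r(t) = 2t^2 gives R(s) = 4/s^3.
e_ss = 4/K_a = 4/(200/3) = 0.06.

0.06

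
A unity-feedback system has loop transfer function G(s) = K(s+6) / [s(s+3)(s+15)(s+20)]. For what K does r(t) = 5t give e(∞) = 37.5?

One free integrator in G(s): this is a type 1 system.
K_v = lim_{s→0} s·G(s) = K·6 / (3·15·20) = (1/150)·K.
e_ss = 5/K_v = 37.5 ⇒ K_v = 2/15 ⇒ K = (2/15)/(1/150) = 20.

20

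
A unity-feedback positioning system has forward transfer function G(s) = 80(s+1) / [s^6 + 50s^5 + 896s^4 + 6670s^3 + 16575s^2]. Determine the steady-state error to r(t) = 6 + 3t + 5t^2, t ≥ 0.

The denominator has no term below 16575s^2 — 2 poles at s=0, type 2. Taking each input component in turn:
  • 6: tracked with zero error.
  • 3t: tracked with zero error.
  • 5t^2: e_ss = 10/K_a with K_a=16/3315 → 2071.875.
Total e_ss = 2071.875.

2071.875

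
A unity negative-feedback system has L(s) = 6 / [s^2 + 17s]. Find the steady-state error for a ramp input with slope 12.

34

The denominator has no term below 17s — 1 pole at s=0, type 1.
K_v = lim_{s→0} s·L(s) = 6 / 17 = 6/17.
e_ss = 12/K_v = 12/(6/17) = 34.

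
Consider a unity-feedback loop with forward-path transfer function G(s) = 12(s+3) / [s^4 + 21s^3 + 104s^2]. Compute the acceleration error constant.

Factoring s^2 from the denominator leaves a polynomial with constant term 104, so the system is type 2.
K_a = lim_{s→0} s^2·G(s) = 12·3 / 104 = 9/26.

9/26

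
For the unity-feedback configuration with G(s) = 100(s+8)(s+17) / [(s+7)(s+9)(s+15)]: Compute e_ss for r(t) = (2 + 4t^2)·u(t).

infinity

System type = 0 (no poles at s=0). Treating each term separately:
  • 2: e_ss = 2/(1+K_p) with K_p=2720/189 → 378/2909.
  • 4t^2: a type-0 system cannot track it, e_ss → ∞.
The unbounded component dominates.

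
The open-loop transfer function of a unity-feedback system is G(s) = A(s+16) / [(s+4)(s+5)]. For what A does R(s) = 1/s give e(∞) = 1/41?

System type = 0 (no poles at s=0).
K_p = lim_{s→0} G(s) = A·16 / (4·5) = 0.8·A.
e_ss = 1/(1 + K_p) = 1/41 ⇒ 1 + 0.8·A = 41 ⇒ A = 50.

50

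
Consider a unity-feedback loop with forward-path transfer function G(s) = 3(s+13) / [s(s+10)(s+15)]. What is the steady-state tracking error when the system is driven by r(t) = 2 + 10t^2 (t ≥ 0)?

G(s) has one factor of s in the denominator, so the system is type 1. Treating each term separately:
  • 2: tracked with zero error.
  • 10t^2: a type-1 system cannot track it, e_ss → ∞.
The unbounded component dominates.

infinity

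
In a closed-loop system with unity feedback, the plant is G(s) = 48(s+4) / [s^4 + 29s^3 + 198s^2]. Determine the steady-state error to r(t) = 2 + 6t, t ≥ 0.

Lowest-order denominator term is 198s^2, so the open loop has 2 poles at the origin → type 2 system. Taking each input component in turn:
  • 2: tracked with zero error.
  • 6t: tracked with zero error.
Total e_ss = 0.

0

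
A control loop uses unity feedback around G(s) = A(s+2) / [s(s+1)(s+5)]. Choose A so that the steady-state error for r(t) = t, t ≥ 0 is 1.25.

2

The open loop has one pole at the origin → type 1 system.
K_v = lim_{s→0} s·G(s) = A·2 / (1·5) = 0.4·A.
e_ss = 1/K_v = 1.25 ⇒ K_v = 0.8 ⇒ A = 0.8/0.4 = 2.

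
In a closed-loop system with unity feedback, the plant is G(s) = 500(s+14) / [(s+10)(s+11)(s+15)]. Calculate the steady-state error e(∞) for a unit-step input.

33/173

G(s) has no factors of s in the denominator, so the system is type 0.
K_p = lim_{s→0} G(s) = 500·14 / (10·11·15) = 140/33.
e_ss = 1/(1 + K_p) = 1/(173/33) = 33/173.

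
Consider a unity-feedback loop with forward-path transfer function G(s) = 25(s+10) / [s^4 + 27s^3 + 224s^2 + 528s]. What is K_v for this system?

125/264

Lowest-order denominator term is 528s, so the open loop has 1 pole at the origin → type 1 system.
K_v = lim_{s→0} s·G(s) = 25·10 / 528 = 125/264.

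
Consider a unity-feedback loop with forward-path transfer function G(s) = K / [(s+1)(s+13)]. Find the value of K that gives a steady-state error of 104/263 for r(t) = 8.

No free integrators in G(s): this is a type 0 system.
K_p = lim_{s→0} G(s) = K / (1·13) = (1/13)·K.
e_ss = 8/(1 + K_p) = 104/263 ⇒ 1 + (1/13)·K = 263/13 ⇒ K = 250.

250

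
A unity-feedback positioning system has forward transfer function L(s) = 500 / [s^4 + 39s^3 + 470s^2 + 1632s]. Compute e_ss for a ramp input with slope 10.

32.64

Lowest-order denominator term is 1632s, so the open loop has 1 pole at the origin → type 1 system.
K_v = lim_{s→0} s·L(s) = 500 / 1632 = 125/408.
e_ss = 10/K_v = 10/(125/408) = 32.64.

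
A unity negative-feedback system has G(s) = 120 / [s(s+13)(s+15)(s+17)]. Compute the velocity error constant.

8/221

One free integrator in G(s): this is a type 1 system.
K_v = lim_{s→0} s·G(s) = 120 / (13·15·17) = 8/221.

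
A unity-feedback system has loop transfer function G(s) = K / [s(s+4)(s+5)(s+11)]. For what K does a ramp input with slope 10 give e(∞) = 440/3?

15

One free integrator in G(s): this is a type 1 system.
K_v = lim_{s→0} s·G(s) = K / (4·5·11) = (1/220)·K.
e_ss = 10/K_v = 440/3 ⇒ K_v = 3/44 ⇒ K = (3/44)/(1/220) = 15.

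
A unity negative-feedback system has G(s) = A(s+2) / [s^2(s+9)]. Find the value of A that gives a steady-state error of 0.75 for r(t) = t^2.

System type = 2 (two poles at s=0).
K_a = lim_{s→0} s^2·G(s) = A·2 / (9) = (2/9)·A.
e_ss = 2/K_a = 0.75 ⇒ K_a = 8/3 ⇒ A = (8/3)/(2/9) = 12.

12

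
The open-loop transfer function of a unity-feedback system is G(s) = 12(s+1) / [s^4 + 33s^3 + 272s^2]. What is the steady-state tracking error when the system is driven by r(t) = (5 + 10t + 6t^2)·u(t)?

272

Factoring s^2 from the denominator leaves a polynomial with constant term 272, so the system is type 2. Taking each input component in turn:
  • 5: tracked with zero error.
  • 10t: tracked with zero error.
  • 6t^2: e_ss = 12/K_a with K_a=3/68 → 272.
Total e_ss = 272.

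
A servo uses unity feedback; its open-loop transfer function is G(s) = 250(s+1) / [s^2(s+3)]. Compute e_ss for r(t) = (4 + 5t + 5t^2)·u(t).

System type = 2 (two poles at s=0). Taking each input component in turn:
  • 4: tracked with zero error.
  • 5t: tracked with zero error.
  • 5t^2: e_ss = 10/K_a with K_a=250/3 → 0.12.
Total e_ss = 0.12.

0.12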